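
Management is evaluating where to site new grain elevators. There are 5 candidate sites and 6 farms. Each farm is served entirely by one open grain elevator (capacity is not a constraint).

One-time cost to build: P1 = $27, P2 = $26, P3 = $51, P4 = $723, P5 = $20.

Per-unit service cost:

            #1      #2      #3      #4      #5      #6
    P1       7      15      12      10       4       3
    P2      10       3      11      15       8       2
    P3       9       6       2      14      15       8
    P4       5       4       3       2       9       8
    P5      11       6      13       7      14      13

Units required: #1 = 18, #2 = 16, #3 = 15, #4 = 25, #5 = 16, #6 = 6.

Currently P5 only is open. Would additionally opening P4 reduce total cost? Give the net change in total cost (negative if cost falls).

Current service cost with {P5}: 966.
Adding P4: each farm re-picks its cheapest; new service cost 441, saving 525.
Extra fixed cost: 723. Net change = 723 − 525 = 198.
(Totals: 986 → 1184.)

No — net change +198 (cost rises by 198).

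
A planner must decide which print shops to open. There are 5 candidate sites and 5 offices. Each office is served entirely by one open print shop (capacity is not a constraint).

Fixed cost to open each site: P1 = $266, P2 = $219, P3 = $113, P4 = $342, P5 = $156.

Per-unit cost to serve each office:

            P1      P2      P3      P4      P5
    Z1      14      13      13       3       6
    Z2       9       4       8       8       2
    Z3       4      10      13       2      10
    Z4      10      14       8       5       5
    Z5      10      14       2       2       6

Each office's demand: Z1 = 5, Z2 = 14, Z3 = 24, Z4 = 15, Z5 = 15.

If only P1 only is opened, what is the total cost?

Each office is assigned to its cheapest site among the open ones.
{P1}: Z1→P1 14·5=70, Z2→P1 9·14=126, Z3→P1 4·24=96, Z4→P1 10·15=150, Z5→P1 10·15=150. Service 592; fixed 266; total 858.

Total cost: 858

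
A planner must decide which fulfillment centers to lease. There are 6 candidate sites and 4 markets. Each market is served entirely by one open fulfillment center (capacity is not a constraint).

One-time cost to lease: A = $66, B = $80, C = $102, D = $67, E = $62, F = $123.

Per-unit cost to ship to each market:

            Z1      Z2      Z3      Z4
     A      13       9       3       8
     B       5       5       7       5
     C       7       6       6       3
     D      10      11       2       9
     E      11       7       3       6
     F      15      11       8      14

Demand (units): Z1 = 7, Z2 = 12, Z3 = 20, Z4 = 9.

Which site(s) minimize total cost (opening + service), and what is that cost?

Open B and D; minimum total cost 327.

For any fixed open set, each market goes to its cheapest open site; total = fixed + service.
{B, D}: Z1→B 5·7=35, Z2→B 5·12=60, Z3→D 2·20=40, Z4→B 5·9=45. Service 180; fixed 147; total 327.
{E}: Z1→E 11·7=77, Z2→E 7·12=84, Z3→E 3·20=60, Z4→E 6·9=54. Service 275; fixed 62; total 337.
{B, E}: Z1→B 5·7=35, Z2→B 5·12=60, Z3→E 3·20=60, Z4→B 5·9=45. Service 200; fixed 142; total 342.
{A, B, C, D, E, F}: service 162 + fixed 500 = 662
No other subset beats 327.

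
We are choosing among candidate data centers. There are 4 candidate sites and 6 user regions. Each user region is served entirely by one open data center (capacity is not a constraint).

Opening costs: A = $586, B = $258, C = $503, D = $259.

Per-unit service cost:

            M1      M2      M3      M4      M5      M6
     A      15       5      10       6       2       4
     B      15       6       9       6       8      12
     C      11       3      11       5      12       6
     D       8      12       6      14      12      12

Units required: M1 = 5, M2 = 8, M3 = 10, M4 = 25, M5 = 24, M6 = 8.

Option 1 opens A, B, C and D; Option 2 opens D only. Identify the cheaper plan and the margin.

Option 1: {A, B, C, D}: M1→D 8·5=40, M2→C 3·8=24, M3→D 6·10=60, M4→C 5·25=125, M5→A 2·24=48, M6→A 4·8=32. Service 329; fixed 1606; total 1935.
Option 2: {D}: M1→D 8·5=40, M2→D 12·8=96, M3→D 6·10=60, M4→D 14·25=350, M5→D 12·24=288, M6→D 12·8=96. Service 930; fixed 259; total 1189.
Difference: |1935 − 1189| = 746.

Option 2 is cheaper by 746.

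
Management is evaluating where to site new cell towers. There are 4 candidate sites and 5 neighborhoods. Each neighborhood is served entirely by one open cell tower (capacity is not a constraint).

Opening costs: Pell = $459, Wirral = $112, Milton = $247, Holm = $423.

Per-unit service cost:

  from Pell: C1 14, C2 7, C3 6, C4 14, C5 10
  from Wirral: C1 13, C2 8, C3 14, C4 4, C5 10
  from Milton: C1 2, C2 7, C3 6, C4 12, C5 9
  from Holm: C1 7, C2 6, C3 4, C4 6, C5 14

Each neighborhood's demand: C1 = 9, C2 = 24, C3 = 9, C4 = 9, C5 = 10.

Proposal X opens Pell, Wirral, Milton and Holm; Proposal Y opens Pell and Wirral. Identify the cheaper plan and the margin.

Proposal Y is cheaper by 519.

Proposal X: {Pell, Wirral, Milton, Holm}: C1→Milton 2·9=18, C2→Holm 6·24=144, C3→Holm 4·9=36, C4→Wirral 4·9=36, C5→Milton 9·10=90. Service 324; fixed 1241; total 1565.
Proposal Y: {Pell, Wirral}: C1→Wirral 13·9=117, C2→Pell 7·24=168, C3→Pell 6·9=54, C4→Wirral 4·9=36, C5→Pell 10·10=100. Service 475; fixed 571; total 1046.
Difference: |1565 − 1046| = 519.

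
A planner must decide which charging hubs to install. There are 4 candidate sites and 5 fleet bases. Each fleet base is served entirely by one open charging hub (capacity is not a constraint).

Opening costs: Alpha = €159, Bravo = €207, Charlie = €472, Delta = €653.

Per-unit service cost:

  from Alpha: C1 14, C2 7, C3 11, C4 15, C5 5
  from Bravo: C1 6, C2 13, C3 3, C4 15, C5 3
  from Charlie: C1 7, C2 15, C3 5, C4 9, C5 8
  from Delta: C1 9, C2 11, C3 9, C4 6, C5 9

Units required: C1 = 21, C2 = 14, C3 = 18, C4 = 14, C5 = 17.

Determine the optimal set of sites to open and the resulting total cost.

Open Bravo only; minimum total cost 830.

For any fixed open set, each fleet base goes to its cheapest open site; total = fixed + service.
{Bravo}: C1→Bravo 6·21=126, C2→Bravo 13·14=182, C3→Bravo 3·18=54, C4→Bravo 15·14=210, C5→Bravo 3·17=51. Service 623; fixed 207; total 830.
{Alpha, Bravo}: service 539 + fixed 366 = 905
{Alpha}: service 885 + fixed 159 = 1044
{Alpha, Bravo, Charlie, Delta}: service 413 + fixed 1491 = 1904
No other subset beats 830.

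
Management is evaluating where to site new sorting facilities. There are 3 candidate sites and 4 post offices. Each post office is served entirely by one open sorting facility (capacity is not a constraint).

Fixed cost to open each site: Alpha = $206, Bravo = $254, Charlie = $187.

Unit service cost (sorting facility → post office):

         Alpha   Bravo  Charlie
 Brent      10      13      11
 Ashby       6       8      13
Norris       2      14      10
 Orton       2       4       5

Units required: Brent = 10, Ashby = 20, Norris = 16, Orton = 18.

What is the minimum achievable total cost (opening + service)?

For any fixed open set, each post office goes to its cheapest open site; total = fixed + service.
{Alpha}: Brent→Alpha 10·10=100, Ashby→Alpha 6·20=120, Norris→Alpha 2·16=32, Orton→Alpha 2·18=36. Service 288; fixed 206; total 494.
{Alpha, Charlie}: Brent→Alpha 10·10=100, Ashby→Alpha 6·20=120, Norris→Alpha 2·16=32, Orton→Alpha 2·18=36. Service 288; fixed 393; total 681.
{Alpha, Bravo}: Brent→Alpha 10·10=100, Ashby→Alpha 6·20=120, Norris→Alpha 2·16=32, Orton→Alpha 2·18=36. Service 288; fixed 460; total 748.
{Alpha, Bravo, Charlie}: Brent→Alpha 10·10=100, Ashby→Alpha 6·20=120, Norris→Alpha 2·16=32, Orton→Alpha 2·18=36. Service 288; fixed 647; total 935.
(All 7 nonempty subsets were checked; Alpha only is lowest.)

Minimum total cost: 494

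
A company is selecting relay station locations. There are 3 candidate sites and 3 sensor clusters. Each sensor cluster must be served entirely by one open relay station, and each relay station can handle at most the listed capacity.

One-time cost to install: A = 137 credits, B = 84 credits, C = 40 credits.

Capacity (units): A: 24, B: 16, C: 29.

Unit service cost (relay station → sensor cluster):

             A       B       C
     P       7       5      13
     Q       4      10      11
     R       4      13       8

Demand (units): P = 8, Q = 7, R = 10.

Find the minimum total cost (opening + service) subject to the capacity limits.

Open {C}: P→C 13·8=104, Q→C 11·7=77, R→C 8·10=80.
Loads: C carries 25/29. Service 261; fixed 40; total 301.
Next best feasible plan costs 314.

Minimum total cost: 301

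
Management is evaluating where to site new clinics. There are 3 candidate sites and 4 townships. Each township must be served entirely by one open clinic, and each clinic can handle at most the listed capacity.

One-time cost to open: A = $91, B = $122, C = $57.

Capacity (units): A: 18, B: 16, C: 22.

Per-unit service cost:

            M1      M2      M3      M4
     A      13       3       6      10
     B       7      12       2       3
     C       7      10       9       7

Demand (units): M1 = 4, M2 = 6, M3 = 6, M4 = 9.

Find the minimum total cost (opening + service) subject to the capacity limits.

Open {A, C}: M1→C 7·4=28, M2→A 3·6=18, M3→A 6·6=36, M4→C 7·9=63.
Loads: A carries 12/18, C carries 13/22. Service 145; fixed 148; total 293.
Next best feasible plan costs 306.

Minimum total cost: 293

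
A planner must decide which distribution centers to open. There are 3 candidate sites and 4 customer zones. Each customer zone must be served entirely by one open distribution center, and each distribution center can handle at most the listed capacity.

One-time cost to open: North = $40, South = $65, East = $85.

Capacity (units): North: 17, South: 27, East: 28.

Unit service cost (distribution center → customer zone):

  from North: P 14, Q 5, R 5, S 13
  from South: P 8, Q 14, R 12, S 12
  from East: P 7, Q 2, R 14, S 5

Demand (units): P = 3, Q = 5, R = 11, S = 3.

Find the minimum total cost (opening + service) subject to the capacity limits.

Minimum total cost: 226

Open {North, East}: P→East 7·3=21, Q→East 2·5=10, R→North 5·11=55, S→East 5·3=15.
Loads: North carries 11/17, East carries 11/28. Service 101; fixed 125; total 226.
Next best feasible plan costs 241.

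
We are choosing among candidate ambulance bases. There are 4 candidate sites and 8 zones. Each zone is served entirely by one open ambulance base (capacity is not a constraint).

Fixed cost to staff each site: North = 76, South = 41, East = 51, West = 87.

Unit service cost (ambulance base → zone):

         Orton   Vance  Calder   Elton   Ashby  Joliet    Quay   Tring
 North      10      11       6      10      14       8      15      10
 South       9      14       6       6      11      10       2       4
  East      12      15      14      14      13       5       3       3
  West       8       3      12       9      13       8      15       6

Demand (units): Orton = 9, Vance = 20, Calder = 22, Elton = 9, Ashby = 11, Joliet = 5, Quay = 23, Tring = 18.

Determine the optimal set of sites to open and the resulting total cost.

Open South and West; minimum total cost 725.

For any fixed open set, each zone goes to its cheapest open site; total = fixed + service.
{South, West}: Orton→West 8·9=72, Vance→West 3·20=60, Calder→South 6·22=132, Elton→South 6·9=54, Ashby→South 11·11=121, Joliet→West 8·5=40, Quay→South 2·23=46, Tring→South 4·18=72. Service 597; fixed 128; total 725.
{South, East, West}: service 564 + fixed 179 = 743
{North, South, West}: Orton→West 8·9=72, Vance→West 3·20=60, Calder→North 6·22=132, Elton→South 6·9=54, Ashby→South 11·11=121, Joliet→North 8·5=40, Quay→South 2·23=46, Tring→South 4·18=72. Service 597; fixed 204; total 801.
{North, South, East, West}: Orton→West 8·9=72, Vance→West 3·20=60, Calder→North 6·22=132, Elton→South 6·9=54, Ashby→South 11·11=121, Joliet→East 5·5=25, Quay→South 2·23=46, Tring→East 3·18=54. Service 564; fixed 255; total 819.
No other subset beats 725.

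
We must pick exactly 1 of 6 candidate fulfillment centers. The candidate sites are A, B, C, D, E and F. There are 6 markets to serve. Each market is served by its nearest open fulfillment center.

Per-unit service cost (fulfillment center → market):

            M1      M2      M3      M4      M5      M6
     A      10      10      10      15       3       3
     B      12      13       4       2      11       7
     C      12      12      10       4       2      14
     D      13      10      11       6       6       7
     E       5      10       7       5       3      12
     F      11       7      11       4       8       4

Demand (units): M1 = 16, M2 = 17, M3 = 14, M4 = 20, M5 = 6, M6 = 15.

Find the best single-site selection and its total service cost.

With exactly 1 open, each market uses its cheapest among the chosen.
{F}: M1→F 11·16=176, M2→F 7·17=119, M3→F 11·14=154, M4→F 4·20=80, M5→F 8·6=48, M6→F 4·15=60. Service cost 637.
{E}: service cost 646
{B}: service cost 680
Among all 6 size-1 choices, {F} is lowest.

Choose F only; total service cost 637.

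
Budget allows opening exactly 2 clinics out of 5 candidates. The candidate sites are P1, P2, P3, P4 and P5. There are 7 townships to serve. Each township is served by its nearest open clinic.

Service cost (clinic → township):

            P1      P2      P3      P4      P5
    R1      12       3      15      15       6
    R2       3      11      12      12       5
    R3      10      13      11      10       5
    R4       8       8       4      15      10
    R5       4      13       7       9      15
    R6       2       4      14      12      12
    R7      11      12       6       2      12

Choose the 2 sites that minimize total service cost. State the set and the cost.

With exactly 2 open, each township uses its cheapest among the chosen.
{P1, P5}: R1→P5 6, R2→P1 3, R3→P5 5, R4→P1 8, R5→P1 4, R6→P1 2, R7→P1 11. Service cost 39.
{P1, P2}: service cost 41
{P1, P3}: service cost 41
Among all 10 size-2 choices, {P1, P5} is lowest.

Choose P1 and P5; total service cost 39.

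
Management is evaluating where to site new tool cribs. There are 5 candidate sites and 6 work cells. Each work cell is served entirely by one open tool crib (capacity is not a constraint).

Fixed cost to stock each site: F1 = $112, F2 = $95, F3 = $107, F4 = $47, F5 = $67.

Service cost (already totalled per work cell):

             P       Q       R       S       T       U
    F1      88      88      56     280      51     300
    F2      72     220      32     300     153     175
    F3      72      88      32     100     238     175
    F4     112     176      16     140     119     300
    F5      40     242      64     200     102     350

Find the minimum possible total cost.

Minimum total cost: 711

For any fixed open set, each work cell goes to its cheapest open site; total = fixed + service.
{F3, F5}: P→F5 40, Q→F3 88, R→F3 32, S→F3 100, T→F5 102, U→F3 175. Service 537; fixed 174; total 711.
{F3, F4}: service 570 + fixed 154 = 724
{F1, F3}: service 518 + fixed 219 = 737
{F1, F2, F3, F4, F5}: P→F5 40, Q→F1 88, R→F4 16, S→F3 100, T→F1 51, U→F2 175. Service 470; fixed 428; total 898.
No other subset beats 711.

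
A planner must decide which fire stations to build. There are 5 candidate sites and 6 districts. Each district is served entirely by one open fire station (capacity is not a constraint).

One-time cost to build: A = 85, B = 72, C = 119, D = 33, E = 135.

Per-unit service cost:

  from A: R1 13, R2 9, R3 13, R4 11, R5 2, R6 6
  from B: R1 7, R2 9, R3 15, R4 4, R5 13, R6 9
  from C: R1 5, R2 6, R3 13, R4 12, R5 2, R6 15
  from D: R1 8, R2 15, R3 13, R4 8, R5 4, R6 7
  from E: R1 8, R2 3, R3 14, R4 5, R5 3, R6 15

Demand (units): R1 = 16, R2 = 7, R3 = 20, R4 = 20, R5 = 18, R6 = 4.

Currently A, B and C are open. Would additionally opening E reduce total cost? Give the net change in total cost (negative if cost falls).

No — net change +114 (cost rises by 114).

Current service cost with {A, B, C}: 522.
Adding E: each district re-picks its cheapest; new service cost 501, saving 21.
Extra fixed cost: 135. Net change = 135 − 21 = 114.
(Totals: 798 → 912.)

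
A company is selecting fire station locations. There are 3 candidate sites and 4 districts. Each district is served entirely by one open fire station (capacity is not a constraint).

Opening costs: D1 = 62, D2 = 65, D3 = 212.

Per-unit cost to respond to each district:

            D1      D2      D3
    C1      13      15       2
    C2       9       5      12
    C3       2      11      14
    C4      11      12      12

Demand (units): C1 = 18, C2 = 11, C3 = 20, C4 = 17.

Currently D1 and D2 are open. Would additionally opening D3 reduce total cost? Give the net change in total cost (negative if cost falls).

No — net change +14 (cost rises by 14).

Current service cost with {D1, D2}: 516.
Adding D3: each district re-picks its cheapest; new service cost 318, saving 198.
Extra fixed cost: 212. Net change = 212 − 198 = 14.
(Totals: 643 → 657.)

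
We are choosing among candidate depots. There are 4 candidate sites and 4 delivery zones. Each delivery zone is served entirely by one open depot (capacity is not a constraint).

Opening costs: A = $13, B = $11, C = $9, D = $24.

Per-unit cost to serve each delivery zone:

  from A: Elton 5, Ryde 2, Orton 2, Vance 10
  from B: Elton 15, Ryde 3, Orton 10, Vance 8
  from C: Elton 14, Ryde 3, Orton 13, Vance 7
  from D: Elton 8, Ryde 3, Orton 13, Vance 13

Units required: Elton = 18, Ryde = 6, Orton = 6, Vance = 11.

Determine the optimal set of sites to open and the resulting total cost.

For any fixed open set, each delivery zone goes to its cheapest open site; total = fixed + service.
{A, C}: Elton→A 5·18=90, Ryde→A 2·6=12, Orton→A 2·6=12, Vance→C 7·11=77. Service 191; fixed 22; total 213.
{A, B, C}: service 191 + fixed 33 = 224
{A, B}: Elton→A 5·18=90, Ryde→A 2·6=12, Orton→A 2·6=12, Vance→B 8·11=88. Service 202; fixed 24; total 226.
{A, B, C, D}: Elton→A 5·18=90, Ryde→A 2·6=12, Orton→A 2·6=12, Vance→C 7·11=77. Service 191; fixed 57; total 248.
(All 15 nonempty subsets were checked; A and C is lowest.)

Open A and C; minimum total cost 213.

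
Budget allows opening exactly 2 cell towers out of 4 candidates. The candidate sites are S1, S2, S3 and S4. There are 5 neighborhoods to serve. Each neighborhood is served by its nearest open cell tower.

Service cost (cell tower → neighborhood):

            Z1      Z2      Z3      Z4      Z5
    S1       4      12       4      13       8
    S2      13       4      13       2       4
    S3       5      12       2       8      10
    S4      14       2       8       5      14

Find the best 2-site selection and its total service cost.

With exactly 2 open, each neighborhood uses its cheapest among the chosen.
{S2, S3}: Z1→S3 5, Z2→S2 4, Z3→S3 2, Z4→S2 2, Z5→S2 4. Service cost 17.
{S1, S2}: service cost 18
{S1, S4}: service cost 23
Among all 6 size-2 choices, {S2, S3} is lowest.

Choose S2 and S3; total service cost 17.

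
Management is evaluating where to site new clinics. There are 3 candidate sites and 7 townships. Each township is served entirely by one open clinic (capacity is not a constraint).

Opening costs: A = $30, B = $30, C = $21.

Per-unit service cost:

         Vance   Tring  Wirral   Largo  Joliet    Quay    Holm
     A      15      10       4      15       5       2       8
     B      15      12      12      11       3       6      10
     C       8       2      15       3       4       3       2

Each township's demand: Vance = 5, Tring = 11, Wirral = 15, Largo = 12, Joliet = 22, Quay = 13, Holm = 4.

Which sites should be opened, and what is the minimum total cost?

Open A and C; minimum total cost 331.

For any fixed open set, each township goes to its cheapest open site; total = fixed + service.
{A, C}: Vance→C 8·5=40, Tring→C 2·11=22, Wirral→A 4·15=60, Largo→C 3·12=36, Joliet→C 4·22=88, Quay→A 2·13=26, Holm→C 2·4=8. Service 280; fixed 51; total 331.
{A, B, C}: service 258 + fixed 81 = 339
{B, C}: Vance→C 8·5=40, Tring→C 2·11=22, Wirral→B 12·15=180, Largo→C 3·12=36, Joliet→B 3·22=66, Quay→C 3·13=39, Holm→C 2·4=8. Service 391; fixed 51; total 442.
{C}: service 458 + fixed 21 = 479
No other subset beats 331.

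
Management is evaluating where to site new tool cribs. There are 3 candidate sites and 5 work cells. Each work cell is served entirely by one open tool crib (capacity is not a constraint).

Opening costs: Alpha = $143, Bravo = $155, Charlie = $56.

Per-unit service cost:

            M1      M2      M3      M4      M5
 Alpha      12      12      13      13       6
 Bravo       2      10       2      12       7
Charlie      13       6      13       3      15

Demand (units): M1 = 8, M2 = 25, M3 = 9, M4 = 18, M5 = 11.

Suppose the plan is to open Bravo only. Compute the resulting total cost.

Each work cell is assigned to its cheapest site among the open ones.
{Bravo}: M1→Bravo 2·8=16, M2→Bravo 10·25=250, M3→Bravo 2·9=18, M4→Bravo 12·18=216, M5→Bravo 7·11=77. Service 577; fixed 155; total 732.

Total cost: 732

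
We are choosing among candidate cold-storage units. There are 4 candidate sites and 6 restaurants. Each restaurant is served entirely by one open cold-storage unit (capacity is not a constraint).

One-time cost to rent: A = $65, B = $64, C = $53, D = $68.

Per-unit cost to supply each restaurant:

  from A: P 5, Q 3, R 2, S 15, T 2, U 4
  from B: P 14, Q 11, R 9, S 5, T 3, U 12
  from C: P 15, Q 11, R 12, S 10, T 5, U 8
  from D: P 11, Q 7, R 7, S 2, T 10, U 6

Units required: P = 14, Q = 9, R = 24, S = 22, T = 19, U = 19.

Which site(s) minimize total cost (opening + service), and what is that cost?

For any fixed open set, each restaurant goes to its cheapest open site; total = fixed + service.
{A, D}: P→A 5·14=70, Q→A 3·9=27, R→A 2·24=48, S→D 2·22=44, T→A 2·19=38, U→A 4·19=76. Service 303; fixed 133; total 436.
{A, C, D}: P→A 5·14=70, Q→A 3·9=27, R→A 2·24=48, S→D 2·22=44, T→A 2·19=38, U→A 4·19=76. Service 303; fixed 186; total 489.
{A, B}: P→A 5·14=70, Q→A 3·9=27, R→A 2·24=48, S→B 5·22=110, T→A 2·19=38, U→A 4·19=76. Service 369; fixed 129; total 498.
{A, B, C, D}: service 303 + fixed 250 = 553
No other subset beats 436.

Open A and D; minimum total cost 436.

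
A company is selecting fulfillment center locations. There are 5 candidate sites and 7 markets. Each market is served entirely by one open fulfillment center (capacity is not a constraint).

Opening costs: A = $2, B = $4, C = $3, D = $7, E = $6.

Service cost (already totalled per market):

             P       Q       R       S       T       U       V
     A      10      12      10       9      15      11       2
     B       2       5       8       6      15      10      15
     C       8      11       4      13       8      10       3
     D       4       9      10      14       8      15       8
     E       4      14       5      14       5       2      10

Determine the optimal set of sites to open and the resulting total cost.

Open A, B and E; minimum total cost 39.

For any fixed open set, each market goes to its cheapest open site; total = fixed + service.
{A, B, E}: P→B 2, Q→B 5, R→E 5, S→B 6, T→E 5, U→E 2, V→A 2. Service 27; fixed 12; total 39.
{B, C, E}: service 27 + fixed 13 = 40
{A, B, C, E}: service 26 + fixed 15 = 41
{A, B, C, D, E}: service 26 + fixed 22 = 48
No other subset beats 39.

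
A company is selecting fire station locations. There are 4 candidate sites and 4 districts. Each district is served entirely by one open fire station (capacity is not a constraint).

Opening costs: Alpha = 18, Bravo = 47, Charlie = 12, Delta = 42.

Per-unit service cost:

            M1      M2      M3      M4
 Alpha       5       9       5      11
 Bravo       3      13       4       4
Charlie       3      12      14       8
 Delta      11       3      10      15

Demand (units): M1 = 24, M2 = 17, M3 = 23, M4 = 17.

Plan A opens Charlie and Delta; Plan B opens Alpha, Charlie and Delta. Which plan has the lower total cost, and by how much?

Plan B is cheaper by 97.

Plan A: {Charlie, Delta}: M1→Charlie 3·24=72, M2→Delta 3·17=51, M3→Delta 10·23=230, M4→Charlie 8·17=136. Service 489; fixed 54; total 543.
Plan B: {Alpha, Charlie, Delta}: M1→Charlie 3·24=72, M2→Delta 3·17=51, M3→Alpha 5·23=115, M4→Charlie 8·17=136. Service 374; fixed 72; total 446.
Difference: |543 − 446| = 97.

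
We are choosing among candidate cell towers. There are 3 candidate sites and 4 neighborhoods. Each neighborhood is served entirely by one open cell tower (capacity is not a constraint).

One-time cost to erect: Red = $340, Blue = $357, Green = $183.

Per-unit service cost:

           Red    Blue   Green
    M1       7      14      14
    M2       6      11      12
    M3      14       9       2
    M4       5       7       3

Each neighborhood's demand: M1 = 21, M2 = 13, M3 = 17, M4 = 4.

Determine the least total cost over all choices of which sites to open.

For any fixed open set, each neighborhood goes to its cheapest open site; total = fixed + service.
{Green}: M1→Green 14·21=294, M2→Green 12·13=156, M3→Green 2·17=34, M4→Green 3·4=12. Service 496; fixed 183; total 679.
{Red, Green}: M1→Red 7·21=147, M2→Red 6·13=78, M3→Green 2·17=34, M4→Green 3·4=12. Service 271; fixed 523; total 794.
{Red}: M1→Red 7·21=147, M2→Red 6·13=78, M3→Red 14·17=238, M4→Red 5·4=20. Service 483; fixed 340; total 823.
{Red, Blue, Green}: M1→Red 7·21=147, M2→Red 6·13=78, M3→Green 2·17=34, M4→Green 3·4=12. Service 271; fixed 880; total 1151.
No other subset beats 679.

Minimum total cost: 679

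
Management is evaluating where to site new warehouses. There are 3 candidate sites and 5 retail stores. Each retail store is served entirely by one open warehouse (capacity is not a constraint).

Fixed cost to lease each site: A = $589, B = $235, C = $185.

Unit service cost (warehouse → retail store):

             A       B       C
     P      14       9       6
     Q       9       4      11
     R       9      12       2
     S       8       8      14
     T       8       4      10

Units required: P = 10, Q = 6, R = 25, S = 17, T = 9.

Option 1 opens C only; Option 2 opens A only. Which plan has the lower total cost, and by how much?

Option 1 is cheaper by 527.

Option 1: {C}: P→C 6·10=60, Q→C 11·6=66, R→C 2·25=50, S→C 14·17=238, T→C 10·9=90. Service 504; fixed 185; total 689.
Option 2: {A}: P→A 14·10=140, Q→A 9·6=54, R→A 9·25=225, S→A 8·17=136, T→A 8·9=72. Service 627; fixed 589; total 1216.
Difference: |689 − 1216| = 527.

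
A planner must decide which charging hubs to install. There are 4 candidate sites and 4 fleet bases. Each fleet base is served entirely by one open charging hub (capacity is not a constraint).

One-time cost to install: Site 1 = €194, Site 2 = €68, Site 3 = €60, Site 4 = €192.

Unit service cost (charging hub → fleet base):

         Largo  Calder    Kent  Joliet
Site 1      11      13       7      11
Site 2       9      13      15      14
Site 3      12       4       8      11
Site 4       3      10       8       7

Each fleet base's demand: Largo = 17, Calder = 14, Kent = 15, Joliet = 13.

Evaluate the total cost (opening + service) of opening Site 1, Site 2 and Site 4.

Each fleet base is assigned to its cheapest site among the open ones.
{Site 1, Site 2, Site 4}: Largo→Site 4 3·17=51, Calder→Site 4 10·14=140, Kent→Site 1 7·15=105, Joliet→Site 4 7·13=91. Service 387; fixed 454; total 841.

Total cost: 841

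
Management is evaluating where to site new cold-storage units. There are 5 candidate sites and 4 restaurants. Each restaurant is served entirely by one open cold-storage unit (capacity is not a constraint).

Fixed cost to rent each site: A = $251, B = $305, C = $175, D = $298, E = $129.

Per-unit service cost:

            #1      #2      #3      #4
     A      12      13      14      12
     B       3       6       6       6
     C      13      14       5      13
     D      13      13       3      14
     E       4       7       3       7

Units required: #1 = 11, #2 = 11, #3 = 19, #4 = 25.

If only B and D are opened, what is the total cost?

Total cost: 909

Each restaurant is assigned to its cheapest site among the open ones.
{B, D}: #1→B 3·11=33, #2→B 6·11=66, #3→D 3·19=57, #4→B 6·25=150. Service 306; fixed 603; total 909.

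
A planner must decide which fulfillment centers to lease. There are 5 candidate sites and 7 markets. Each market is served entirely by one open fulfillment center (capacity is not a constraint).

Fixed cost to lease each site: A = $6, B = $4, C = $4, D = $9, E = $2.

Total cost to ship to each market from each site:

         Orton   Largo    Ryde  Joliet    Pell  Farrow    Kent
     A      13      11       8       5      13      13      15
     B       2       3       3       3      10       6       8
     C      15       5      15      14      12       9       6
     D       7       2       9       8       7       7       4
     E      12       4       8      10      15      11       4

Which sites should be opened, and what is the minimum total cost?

Open B and E; minimum total cost 37.

For any fixed open set, each market goes to its cheapest open site; total = fixed + service.
{B, E}: Orton→B 2, Largo→B 3, Ryde→B 3, Joliet→B 3, Pell→B 10, Farrow→B 6, Kent→E 4. Service 31; fixed 6; total 37.
{B}: service 35 + fixed 4 = 39
{B, D}: service 27 + fixed 13 = 40
{A, B, C, D, E}: Orton→B 2, Largo→D 2, Ryde→B 3, Joliet→B 3, Pell→D 7, Farrow→B 6, Kent→D 4. Service 27; fixed 25; total 52.
No other subset beats 37.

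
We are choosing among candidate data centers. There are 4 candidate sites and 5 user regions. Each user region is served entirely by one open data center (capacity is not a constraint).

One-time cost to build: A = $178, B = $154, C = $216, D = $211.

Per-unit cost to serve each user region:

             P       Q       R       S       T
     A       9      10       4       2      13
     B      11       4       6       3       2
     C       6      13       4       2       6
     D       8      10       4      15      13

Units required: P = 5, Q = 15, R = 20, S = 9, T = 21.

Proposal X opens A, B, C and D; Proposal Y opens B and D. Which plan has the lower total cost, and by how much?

Proposal X: {A, B, C, D}: P→C 6·5=30, Q→B 4·15=60, R→A 4·20=80, S→A 2·9=18, T→B 2·21=42. Service 230; fixed 759; total 989.
Proposal Y: {B, D}: P→D 8·5=40, Q→B 4·15=60, R→D 4·20=80, S→B 3·9=27, T→B 2·21=42. Service 249; fixed 365; total 614.
Difference: |989 − 614| = 375.

Proposal Y is cheaper by 375.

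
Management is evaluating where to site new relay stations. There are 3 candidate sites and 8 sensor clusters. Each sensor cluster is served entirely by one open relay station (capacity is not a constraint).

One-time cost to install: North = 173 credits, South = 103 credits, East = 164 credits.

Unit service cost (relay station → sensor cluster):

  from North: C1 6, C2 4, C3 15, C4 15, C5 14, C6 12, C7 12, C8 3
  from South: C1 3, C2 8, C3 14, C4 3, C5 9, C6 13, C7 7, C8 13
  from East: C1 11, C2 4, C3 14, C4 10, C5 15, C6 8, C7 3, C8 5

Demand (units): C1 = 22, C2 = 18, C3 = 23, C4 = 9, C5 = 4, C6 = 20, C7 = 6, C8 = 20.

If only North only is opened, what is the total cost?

Each sensor cluster is assigned to its cheapest site among the open ones.
{North}: C1→North 6·22=132, C2→North 4·18=72, C3→North 15·23=345, C4→North 15·9=135, C5→North 14·4=56, C6→North 12·20=240, C7→North 12·6=72, C8→North 3·20=60. Service 1112; fixed 173; total 1285.

Total cost: 1285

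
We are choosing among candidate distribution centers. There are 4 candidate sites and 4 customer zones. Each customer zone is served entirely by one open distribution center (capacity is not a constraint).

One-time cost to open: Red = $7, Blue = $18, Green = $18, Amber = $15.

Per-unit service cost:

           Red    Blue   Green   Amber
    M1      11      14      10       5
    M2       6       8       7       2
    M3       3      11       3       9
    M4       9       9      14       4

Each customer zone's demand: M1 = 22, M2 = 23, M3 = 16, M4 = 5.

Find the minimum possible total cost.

Minimum total cost: 246

For any fixed open set, each customer zone goes to its cheapest open site; total = fixed + service.
{Red, Amber}: M1→Amber 5·22=110, M2→Amber 2·23=46, M3→Red 3·16=48, M4→Amber 4·5=20. Service 224; fixed 22; total 246.
{Green, Amber}: M1→Amber 5·22=110, M2→Amber 2·23=46, M3→Green 3·16=48, M4→Amber 4·5=20. Service 224; fixed 33; total 257.
{Red, Blue, Amber}: service 224 + fixed 40 = 264
{Red, Blue, Green, Amber}: M1→Amber 5·22=110, M2→Amber 2·23=46, M3→Red 3·16=48, M4→Amber 4·5=20. Service 224; fixed 58; total 282.
No other subset beats 246.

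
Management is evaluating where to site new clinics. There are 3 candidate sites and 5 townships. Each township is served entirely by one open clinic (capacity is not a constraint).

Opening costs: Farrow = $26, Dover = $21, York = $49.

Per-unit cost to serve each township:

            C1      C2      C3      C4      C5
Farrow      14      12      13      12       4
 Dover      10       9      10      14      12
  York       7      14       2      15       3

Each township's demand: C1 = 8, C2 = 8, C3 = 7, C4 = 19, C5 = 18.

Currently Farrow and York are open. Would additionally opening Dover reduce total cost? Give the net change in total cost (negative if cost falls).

Current service cost with {Farrow, York}: 448.
Adding Dover: each township re-picks its cheapest; new service cost 424, saving 24.
Extra fixed cost: 21. Net change = 21 − 24 = -3.
(Totals: 523 → 520.)

Yes — net change −3 (cost falls by 3).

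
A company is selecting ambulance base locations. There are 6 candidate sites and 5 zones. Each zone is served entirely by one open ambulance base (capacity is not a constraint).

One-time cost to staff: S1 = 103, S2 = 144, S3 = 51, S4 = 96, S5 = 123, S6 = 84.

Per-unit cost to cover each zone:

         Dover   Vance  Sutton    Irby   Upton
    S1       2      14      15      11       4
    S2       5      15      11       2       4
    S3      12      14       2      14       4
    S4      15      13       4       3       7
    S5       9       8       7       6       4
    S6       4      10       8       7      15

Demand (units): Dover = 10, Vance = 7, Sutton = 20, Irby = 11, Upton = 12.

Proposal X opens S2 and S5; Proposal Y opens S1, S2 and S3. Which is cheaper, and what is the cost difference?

Proposal X: {S2, S5}: Dover→S2 5·10=50, Vance→S5 8·7=56, Sutton→S5 7·20=140, Irby→S2 2·11=22, Upton→S2 4·12=48. Service 316; fixed 267; total 583.
Proposal Y: {S1, S2, S3}: Dover→S1 2·10=20, Vance→S1 14·7=98, Sutton→S3 2·20=40, Irby→S2 2·11=22, Upton→S1 4·12=48. Service 228; fixed 298; total 526.
Difference: |583 − 526| = 57.

Proposal Y is cheaper by 57.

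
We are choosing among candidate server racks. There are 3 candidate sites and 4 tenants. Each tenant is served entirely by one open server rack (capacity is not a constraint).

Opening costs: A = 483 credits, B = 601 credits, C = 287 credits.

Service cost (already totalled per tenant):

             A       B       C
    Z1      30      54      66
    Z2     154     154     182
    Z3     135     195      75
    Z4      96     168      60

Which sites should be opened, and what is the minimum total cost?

For any fixed open set, each tenant goes to its cheapest open site; total = fixed + service.
{C}: Z1→C 66, Z2→C 182, Z3→C 75, Z4→C 60. Service 383; fixed 287; total 670.
{A}: service 415 + fixed 483 = 898
{A, C}: Z1→A 30, Z2→A 154, Z3→C 75, Z4→C 60. Service 319; fixed 770; total 1089.
{A, B, C}: service 319 + fixed 1371 = 1690
No other subset beats 670.

Open C only; minimum total cost 670.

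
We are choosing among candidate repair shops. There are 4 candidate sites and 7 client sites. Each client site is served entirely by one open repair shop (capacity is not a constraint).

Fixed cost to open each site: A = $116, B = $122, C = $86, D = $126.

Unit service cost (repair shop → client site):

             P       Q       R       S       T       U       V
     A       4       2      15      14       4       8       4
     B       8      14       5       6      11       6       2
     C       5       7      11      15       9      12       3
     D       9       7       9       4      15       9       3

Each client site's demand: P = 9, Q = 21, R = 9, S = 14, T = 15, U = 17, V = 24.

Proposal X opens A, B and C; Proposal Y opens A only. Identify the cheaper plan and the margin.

Proposal X is cheaper by 76.

Proposal X: {A, B, C}: P→A 4·9=36, Q→A 2·21=42, R→B 5·9=45, S→B 6·14=84, T→A 4·15=60, U→B 6·17=102, V→B 2·24=48. Service 417; fixed 324; total 741.
Proposal Y: {A}: P→A 4·9=36, Q→A 2·21=42, R→A 15·9=135, S→A 14·14=196, T→A 4·15=60, U→A 8·17=136, V→A 4·24=96. Service 701; fixed 116; total 817.
Difference: |741 − 817| = 76.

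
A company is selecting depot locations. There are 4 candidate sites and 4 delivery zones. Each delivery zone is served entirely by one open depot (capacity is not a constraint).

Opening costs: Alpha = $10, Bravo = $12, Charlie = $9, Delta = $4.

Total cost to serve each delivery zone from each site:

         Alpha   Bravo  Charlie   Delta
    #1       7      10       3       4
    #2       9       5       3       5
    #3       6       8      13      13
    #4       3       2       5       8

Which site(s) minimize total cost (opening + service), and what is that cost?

For any fixed open set, each delivery zone goes to its cheapest open site; total = fixed + service.
{Alpha, Delta}: #1→Delta 4, #2→Delta 5, #3→Alpha 6, #4→Alpha 3. Service 18; fixed 14; total 32.
{Charlie}: #1→Charlie 3, #2→Charlie 3, #3→Charlie 13, #4→Charlie 5. Service 24; fixed 9; total 33.
{Alpha, Charlie}: service 15 + fixed 19 = 34
{Alpha, Bravo, Charlie, Delta}: service 14 + fixed 35 = 49
(All 15 nonempty subsets were checked; Alpha and Delta is lowest.)

Open Alpha and Delta; minimum total cost 32.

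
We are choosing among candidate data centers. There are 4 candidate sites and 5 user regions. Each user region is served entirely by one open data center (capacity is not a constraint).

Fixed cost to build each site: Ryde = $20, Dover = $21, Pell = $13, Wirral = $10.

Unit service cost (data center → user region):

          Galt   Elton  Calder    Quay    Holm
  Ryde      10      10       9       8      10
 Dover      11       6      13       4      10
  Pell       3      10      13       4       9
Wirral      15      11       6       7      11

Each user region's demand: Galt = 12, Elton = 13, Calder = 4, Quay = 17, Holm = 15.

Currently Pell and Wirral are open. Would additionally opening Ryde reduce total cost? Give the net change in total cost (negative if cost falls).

Current service cost with {Pell, Wirral}: 393.
Adding Ryde: each user region re-picks its cheapest; new service cost 393, saving 0.
Extra fixed cost: 20. Net change = 20 − 0 = 20.
(Totals: 416 → 436.)

No — net change +20 (cost rises by 20).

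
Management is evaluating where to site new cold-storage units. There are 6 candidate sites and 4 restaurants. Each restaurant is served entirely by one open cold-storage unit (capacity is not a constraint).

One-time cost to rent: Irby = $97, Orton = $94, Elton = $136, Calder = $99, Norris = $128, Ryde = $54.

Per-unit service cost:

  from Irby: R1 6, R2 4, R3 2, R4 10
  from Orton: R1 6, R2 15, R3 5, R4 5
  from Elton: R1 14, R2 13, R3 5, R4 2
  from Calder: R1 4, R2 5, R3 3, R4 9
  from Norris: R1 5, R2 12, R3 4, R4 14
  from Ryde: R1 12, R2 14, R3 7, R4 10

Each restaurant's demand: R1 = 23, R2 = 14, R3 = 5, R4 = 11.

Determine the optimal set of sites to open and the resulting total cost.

For any fixed open set, each restaurant goes to its cheapest open site; total = fixed + service.
{Calder}: R1→Calder 4·23=92, R2→Calder 5·14=70, R3→Calder 3·5=15, R4→Calder 9·11=99. Service 276; fixed 99; total 375.
{Irby}: service 314 + fixed 97 = 411
{Orton, Calder}: service 232 + fixed 193 = 425
{Irby, Orton, Elton, Calder, Norris, Ryde}: R1→Calder 4·23=92, R2→Irby 4·14=56, R3→Irby 2·5=10, R4→Elton 2·11=22. Service 180; fixed 608; total 788.
No other subset beats 375.

Open Calder only; minimum total cost 375.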